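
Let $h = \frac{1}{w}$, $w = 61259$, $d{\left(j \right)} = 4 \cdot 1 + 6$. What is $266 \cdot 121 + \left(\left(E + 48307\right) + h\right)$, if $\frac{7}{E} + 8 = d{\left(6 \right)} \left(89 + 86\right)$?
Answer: $\frac{8589664267309}{106713178} \approx 80493.0$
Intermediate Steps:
$d{\left(j \right)} = 10$ ($d{\left(j \right)} = 4 + 6 = 10$)
$E = \frac{7}{1742}$ ($E = \frac{7}{-8 + 10 \left(89 + 86\right)} = \frac{7}{-8 + 10 \cdot 175} = \frac{7}{-8 + 1750} = \frac{7}{1742} \approx 0.0040184$)
$h = \frac{1}{61259} \approx 1.6324 \cdot 10^{-5}$
$266 \cdot 121 + \left(\left(E + 48307\right) + h\right) = 266 \cdot 121 + \left(\left(\frac{7}{1742} + 48307\right) + \frac{1}{61259}\right) = 32186 + \left(\frac{84150801}{1742} + \frac{1}{61259}\right) = 32186 + \frac{5154993920201}{106713178} = \frac{8589664267309}{106713178}$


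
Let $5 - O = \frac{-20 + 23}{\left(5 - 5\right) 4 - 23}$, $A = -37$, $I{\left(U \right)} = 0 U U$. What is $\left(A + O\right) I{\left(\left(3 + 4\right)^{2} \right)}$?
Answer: $0$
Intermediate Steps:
$I{\left(U \right)} = 0$ ($I{\left(U \right)} = 0 U = 0$)
$O = \frac{118}{23}$ ($O = 5 - \frac{-20 + 23}{\left(5 - 5\right) 4 - 23} = 5 - \frac{3}{0 \cdot 4 - 23} = 5 - \frac{3}{0 - 23} = 5 - \frac{3}{-23} = 5 - 3 \left(- \frac{1}{23}\right) = 5 - - \frac{3}{23} = 5 + \frac{3}{23} = \frac{118}{23} \approx 5.1304$)
$\left(A + O\right) I{\left(\left(3 + 4\right)^{2} \right)} = \left(-37 + \frac{118}{23}\right) 0 = \left(- \frac{733}{23}\right) 0 = 0$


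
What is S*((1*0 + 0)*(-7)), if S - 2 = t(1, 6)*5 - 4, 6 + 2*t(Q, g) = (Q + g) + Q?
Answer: 0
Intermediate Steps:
t(Q, g) = -3 + Q + g/2 (t(Q, g) = -3 + ((Q + g) + Q)/2 = -3 + (g + 2*Q)/2 = -3 + (Q + g/2) = -3 + Q + g/2)
S = 3 (S = 2 + ((-3 + 1 + (½)*6)*5 - 4) = 2 + ((-3 + 1 + 3)*5 - 4) = 2 + (1*5 - 4) = 2 + (5 - 4) = 2 + 1 = 3)
S*((1*0 + 0)*(-7)) = 3*((1*0 + 0)*(-7)) = 3*((0 + 0)*(-7)) = 3*(0*(-7)) = 3*0 = 0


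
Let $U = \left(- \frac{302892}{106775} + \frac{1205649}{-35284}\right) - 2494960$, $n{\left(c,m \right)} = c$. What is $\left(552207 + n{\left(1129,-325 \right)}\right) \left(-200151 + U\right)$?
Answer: $- \frac{1404620324782558590602}{941862275} \approx -1.4913 \cdot 10^{12}$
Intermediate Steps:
$U = - \frac{9399774226949303}{3767449100}$ ($U = \left(\left(-302892\right) \frac{1}{106775} + 1205649 \left(- \frac{1}{35284}\right)\right) - 2494960 = \left(- \frac{302892}{106775} - \frac{1205649}{35284}\right) - 2494960 = - \frac{139420413303}{3767449100} - 2494960 = - \frac{9399774226949303}{3767449100} \approx -2.495 \cdot 10^{6}$)
$\left(552207 + n{\left(1129,-325 \right)}\right) \left(-200151 + U\right) = \left(552207 + 1129\right) \left(-200151 - \frac{9399774226949303}{3767449100}\right) = 553336 \left(- \frac{10153832931763403}{3767449100}\right) = - \frac{1404620324782558590602}{941862275}$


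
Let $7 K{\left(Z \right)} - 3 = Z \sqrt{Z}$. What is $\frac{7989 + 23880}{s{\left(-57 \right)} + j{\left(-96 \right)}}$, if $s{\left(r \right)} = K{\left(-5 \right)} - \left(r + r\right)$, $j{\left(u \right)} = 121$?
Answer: $\frac{40848976}{301781} + \frac{123935 i \sqrt{5}}{301781} \approx 135.36 + 0.91831 i$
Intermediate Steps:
$K{\left(Z \right)} = \frac{3}{7} + \frac{Z^{\frac{3}{2}}}{7}$ ($K{\left(Z \right)} = \frac{3}{7} + \frac{Z \sqrt{Z}}{7} = \frac{3}{7} + \frac{Z^{\frac{3}{2}}}{7}$)
$s{\left(r \right)} = \frac{3}{7} - 2 r - \frac{5 i \sqrt{5}}{7}$ ($s{\left(r \right)} = \left(\frac{3}{7} + \frac{\left(-5\right)^{\frac{3}{2}}}{7}\right) - \left(r + r\right) = \left(\frac{3}{7} + \frac{\left(-5\right) i \sqrt{5}}{7}\right) - 2 r = \left(\frac{3}{7} - \frac{5 i \sqrt{5}}{7}\right) - 2 r = \frac{3}{7} - 2 r - \frac{5 i \sqrt{5}}{7}$)
$\frac{7989 + 23880}{s{\left(-57 \right)} + j{\left(-96 \right)}} = \frac{7989 + 23880}{\left(\frac{3}{7} - -114 - \frac{5 i \sqrt{5}}{7}\right) + 121} = \frac{31869}{\left(\frac{3}{7} + 114 - \frac{5 i \sqrt{5}}{7}\right) + 121} = \frac{31869}{\left(\frac{801}{7} - \frac{5 i \sqrt{5}}{7}\right) + 121} = \frac{31869}{\frac{1648}{7} - \frac{5 i \sqrt{5}}{7}}$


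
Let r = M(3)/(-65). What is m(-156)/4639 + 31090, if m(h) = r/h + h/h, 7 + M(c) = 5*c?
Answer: 365614205387/11759865 ≈ 31090.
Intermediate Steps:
M(c) = -7 + 5*c
r = -8/65 (r = (-7 + 5*3)/(-65) = (-7 + 15)*(-1/65) = 8*(-1/65) = -8/65 ≈ -0.12308)
m(h) = 1 - 8/(65*h) (m(h) = -8/(65*h) + h/h = -8/(65*h) + 1 = 1 - 8/(65*h))
m(-156)/4639 + 31090 = ((-8/65 - 156)/(-156))/4639 + 31090 = -1/156*(-10148/65)*(1/4639) + 31090 = (2537/2535)*(1/4639) + 31090 = 2537/11759865 + 31090 = 365614205387/11759865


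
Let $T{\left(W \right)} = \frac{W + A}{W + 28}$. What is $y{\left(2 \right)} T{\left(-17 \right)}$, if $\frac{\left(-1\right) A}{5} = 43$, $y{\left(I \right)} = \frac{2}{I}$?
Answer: $- \frac{232}{11} \approx -21.091$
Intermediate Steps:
$A = -215$ ($A = \left(-5\right) 43 = -215$)
$T{\left(W \right)} = \frac{-215 + W}{28 + W}$ ($T{\left(W \right)} = \frac{W - 215}{W + 28} = \frac{-215 + W}{28 + W}$)
$y{\left(2 \right)} T{\left(-17 \right)} = \frac{2}{2} \frac{-215 - 17}{28 - 17} = 2 \cdot \frac{1}{2} \cdot \frac{1}{11} \left(-232\right) = 1 \cdot \frac{1}{11} \left(-232\right) = 1 \left(- \frac{232}{11}\right) = - \frac{232}{11}$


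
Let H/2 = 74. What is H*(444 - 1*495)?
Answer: -7548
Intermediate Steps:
H = 148 (H = 2*74 = 148)
H*(444 - 1*495) = 148*(444 - 1*495) = 148*(444 - 495) = 148*(-51) = -7548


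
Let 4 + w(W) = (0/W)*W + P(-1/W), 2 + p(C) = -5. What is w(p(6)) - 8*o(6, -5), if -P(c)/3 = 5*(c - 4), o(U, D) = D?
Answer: 657/7 ≈ 93.857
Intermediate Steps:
p(C) = -7 (p(C) = -2 - 5 = -7)
P(c) = 60 - 15*c (P(c) = -15*(c - 4) = -15*(-4 + c) = -3*(-20 + 5*c) = 60 - 15*c)
w(W) = 56 + 15/W (w(W) = -4 + ((0/W)*W + (60 - (-15)/W)) = -4 + (0*W + (60 + 15/W)) = -4 + (0 + (60 + 15/W)) = -4 + (60 + 15/W) = 56 + 15/W)
w(p(6)) - 8*o(6, -5) = (56 + 15/(-7)) - 8*(-5) = (56 + 15*(-⅐)) + 40 = (56 - 15/7) + 40 = 377/7 + 40 = 657/7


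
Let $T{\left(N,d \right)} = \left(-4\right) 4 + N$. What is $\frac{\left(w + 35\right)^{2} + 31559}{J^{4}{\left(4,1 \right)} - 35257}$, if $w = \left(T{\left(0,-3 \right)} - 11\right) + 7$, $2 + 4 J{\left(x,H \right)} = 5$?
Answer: $- \frac{8136704}{9025711} \approx -0.9015$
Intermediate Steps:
$J{\left(x,H \right)} = \frac{3}{4}$ ($J{\left(x,H \right)} = - \frac{1}{2} + \frac{1}{4} \cdot 5 = - \frac{1}{2} + \frac{5}{4} = \frac{3}{4}$)
$T{\left(N,d \right)} = -16 + N$
$w = -20$ ($w = \left(\left(-16 + 0\right) - 11\right) + 7 = \left(-16 - 11\right) + 7 = -27 + 7 = -20$)
$\frac{\left(w + 35\right)^{2} + 31559}{J^{4}{\left(4,1 \right)} - 35257} = \frac{\left(-20 + 35\right)^{2} + 31559}{\left(\frac{3}{4}\right)^{4} - 35257} = \frac{15^{2} + 31559}{\frac{81}{256} - 35257} = \frac{225 + 31559}{- \frac{9025711}{256}} = 31784 \left(- \frac{256}{9025711}\right) = - \frac{8136704}{9025711}$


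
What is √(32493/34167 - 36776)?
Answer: I*√4770066634837/11389 ≈ 191.77*I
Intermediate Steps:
√(32493/34167 - 36776) = √(32493*(1/34167) - 36776) = √(10831/11389 - 36776) = √(-418831033/11389) = I*√4770066634837/11389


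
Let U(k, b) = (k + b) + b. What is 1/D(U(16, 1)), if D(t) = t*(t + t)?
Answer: 1/648 ≈ 0.0015432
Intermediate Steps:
U(k, b) = k + 2*b (U(k, b) = (b + k) + b = k + 2*b)
D(t) = 2*t² (D(t) = t*(2*t) = 2*t²)
1/D(U(16, 1)) = 1/(2*(16 + 2*1)²) = 1/(2*(16 + 2)²) = 1/(2*18²) = 1/(2*324) = 1/648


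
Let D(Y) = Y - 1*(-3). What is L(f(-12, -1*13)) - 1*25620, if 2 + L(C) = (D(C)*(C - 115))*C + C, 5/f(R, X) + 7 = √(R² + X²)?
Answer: -118136026627/4599936 - 32542105*√313/4599936 ≈ -25807.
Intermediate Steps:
D(Y) = 3 + Y (D(Y) = Y + 3 = 3 + Y)
f(R, X) = 5/(-7 + √(R² + X²))
L(C) = -2 + C + C*(-115 + C)*(3 + C) (L(C) = -2 + (((3 + C)*(C - 115))*C + C) = -2 + (((3 + C)*(-115 + C))*C + C) = -2 + (((-115 + C)*(3 + C))*C + C) = -2 + (C*(-115 + C)*(3 + C) + C) = -2 + (C + C*(-115 + C)*(3 + C)) = -2 + C + C*(-115 + C)*(3 + C))
L(f(-12, -1*13)) - 1*25620 = (-2 + (5/(-7 + √((-12)² + (-1*13)²)))³ - 1720/(-7 + √((-12)² + (-1*13)²)) - 112*25/(-7 + √((-12)² + (-1*13)²))²) - 1*25620 = (-2 + (5/(-7 + √(144 + (-13)²)))³ - 1720/(-7 + √(144 + (-13)²)) - 112*25/(-7 + √(144 + (-13)²))²) - 25620 = (-2 + (5/(-7 + √(144 + 169)))³ - 1720/(-7 + √(144 + 169)) - 112*25/(-7 + √(144 + 169))²) - 25620 = (-2 + (5/(-7 + √313))³ - 1720/(-7 + √313) - 112*25/(-7 + √313)²) - 25620 = (-2 + 125/(-7 + √313)³ - 1720/(-7 + √313) - 2800/(-7 + √313)²) - 25620 = (-2 - 2800/(-7 + √313)² - 1720/(-7 + √313) + 125/(-7 + √313)³) - 25620 = -25622 - 2800/(-7 + √313)² - 1720/(-7 + √313) + 125/(-7 + √313)³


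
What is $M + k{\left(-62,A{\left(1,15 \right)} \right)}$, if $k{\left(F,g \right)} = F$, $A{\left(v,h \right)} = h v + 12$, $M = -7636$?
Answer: $-7698$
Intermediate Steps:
$A{\left(v,h \right)} = 12 + h v$
$M + k{\left(-62,A{\left(1,15 \right)} \right)} = -7636 - 62 = -7698$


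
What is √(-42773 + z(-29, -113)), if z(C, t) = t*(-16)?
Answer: I*√40965 ≈ 202.4*I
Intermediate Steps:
z(C, t) = -16*t
√(-42773 + z(-29, -113)) = √(-42773 - 16*(-113)) = √(-42773 + 1808) = √(-40965) = I*√40965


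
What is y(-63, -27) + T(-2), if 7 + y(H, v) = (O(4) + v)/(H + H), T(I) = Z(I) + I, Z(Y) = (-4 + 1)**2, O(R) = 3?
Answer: 4/21 ≈ 0.19048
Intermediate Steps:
Z(Y) = 9 (Z(Y) = (-3)**2 = 9)
T(I) = 9 + I
y(H, v) = -7 + (3 + v)/(2*H) (y(H, v) = -7 + (3 + v)/(H + H) = -7 + (3 + v)/((2*H)) = -7 + (3 + v)*(1/(2*H)) = -7 + (3 + v)/(2*H))
y(-63, -27) + T(-2) = (1/2)*(3 - 27 - 14*(-63))/(-63) + (9 - 2) = (1/2)*(-1/63)*(3 - 27 + 882) + 7 = (1/2)*(-1/63)*858 + 7 = -143/21 + 7 = 4/21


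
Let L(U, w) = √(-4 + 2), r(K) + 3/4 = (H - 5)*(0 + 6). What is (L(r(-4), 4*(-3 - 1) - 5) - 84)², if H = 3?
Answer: (84 - I*√2)² ≈ 7054.0 - 237.59*I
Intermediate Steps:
r(K) = -51/4 (r(K) = -¾ + (3 - 5)*(0 + 6) = -¾ - 2*6 = -¾ - 12 = -51/4)
L(U, w) = I*√2 (L(U, w) = √(-2) = I*√2)
(L(r(-4), 4*(-3 - 1) - 5) - 84)² = (I*√2 - 84)² = (-84 + I*√2)²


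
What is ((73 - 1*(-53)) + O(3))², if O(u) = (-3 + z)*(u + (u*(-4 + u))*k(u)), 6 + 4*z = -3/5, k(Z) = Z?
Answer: 2368521/100 ≈ 23685.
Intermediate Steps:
z = -33/20 (z = -3/2 + (-3/5)/4 = -3/2 + (-3*⅕)/4 = -3/2 + (¼)*(-⅗) = -3/2 - 3/20 = -33/20 ≈ -1.6500)
O(u) = -93*u/20 - 93*u²*(-4 + u)/20 (O(u) = (-3 - 33/20)*(u + (u*(-4 + u))*u) = -93*(u + u²*(-4 + u))/20 = -93*u/20 - 93*u²*(-4 + u)/20)
((73 - 1*(-53)) + O(3))² = ((73 - 1*(-53)) + (93/20)*3*(-1 - 1*3² + 4*3))² = ((73 + 53) + (93/20)*3*(-1 - 1*9 + 12))² = (126 + (93/20)*3*(-1 - 9 + 12))² = (126 + (93/20)*3*2)² = (126 + 279/10)² = (1539/10)² = 2368521/100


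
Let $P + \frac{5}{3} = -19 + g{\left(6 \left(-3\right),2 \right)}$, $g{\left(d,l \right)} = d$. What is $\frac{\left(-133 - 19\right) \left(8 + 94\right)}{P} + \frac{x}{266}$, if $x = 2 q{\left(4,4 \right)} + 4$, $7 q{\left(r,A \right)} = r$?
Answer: $\frac{10826190}{26999} \approx 400.98$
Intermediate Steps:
$q{\left(r,A \right)} = \frac{r}{7}$
$P = - \frac{116}{3}$ ($P = - \frac{5}{3} + \left(-19 + 6 \left(-3\right)\right) = - \frac{5}{3} - 37 = - \frac{116}{3} \approx -38.667$)
$x = \frac{36}{7}$ ($x = 2 \cdot \frac{1}{7} \cdot 4 + 4 = 2 \cdot \frac{4}{7} + 4 = \frac{8}{7} + 4 = \frac{36}{7} \approx 5.1429$)
$\frac{\left(-133 - 19\right) \left(8 + 94\right)}{P} + \frac{x}{266} = \frac{\left(-133 - 19\right) \left(8 + 94\right)}{- \frac{116}{3}} + \frac{36}{7 \cdot 266} = \left(-152\right) 102 \left(- \frac{3}{116}\right) + \frac{36}{7} \cdot \frac{1}{266} = \left(-15504\right) \left(- \frac{3}{116}\right) + \frac{18}{931} = \frac{11628}{29} + \frac{18}{931} = \frac{10826190}{26999}$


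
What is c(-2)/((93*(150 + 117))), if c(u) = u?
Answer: -2/24831 ≈ -8.0545e-5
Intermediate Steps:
c(-2)/((93*(150 + 117))) = -2*1/(93*(150 + 117)) = -2/(93*267) = -2/24831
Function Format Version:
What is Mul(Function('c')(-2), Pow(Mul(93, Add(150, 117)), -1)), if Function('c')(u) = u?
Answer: Rational(-2, 24831) ≈ -8.0545e-5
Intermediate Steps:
Mul(Function('c')(-2), Pow(Mul(93, Add(150, 117)), -1)) = Mul(-2, Pow(Mul(93, Add(150, 117)), -1)) = Mul(-2, Pow(Mul(93, 267), -1)) = Mul(-2, Pow(24831, -1)) = Mul(-2, Rational(1, 24831)) = Rational(-2, 24831)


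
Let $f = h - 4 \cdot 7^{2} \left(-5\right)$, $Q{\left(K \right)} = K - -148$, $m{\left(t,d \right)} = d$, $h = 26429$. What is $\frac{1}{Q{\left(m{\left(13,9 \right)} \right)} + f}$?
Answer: $\frac{1}{27566} \approx 3.6277 \cdot 10^{-5}$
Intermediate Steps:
$Q{\left(K \right)} = 148 + K$ ($Q{\left(K \right)} = K + 148 = 148 + K$)
$f = 27409$ ($f = 26429 - 4 \cdot 7^{2} \left(-5\right) = 26429 - 4 \cdot 49 \left(-5\right) = 26429 - 196 \left(-5\right) = 26429 - -980 = 26429 + 980 = 27409$)
$\frac{1}{Q{\left(m{\left(13,9 \right)} \right)} + f} = \frac{1}{\left(148 + 9\right) + 27409} = \frac{1}{157 + 27409} = \frac{1}{27566}$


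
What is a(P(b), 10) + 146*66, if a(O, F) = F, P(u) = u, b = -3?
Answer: 9646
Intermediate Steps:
a(P(b), 10) + 146*66 = 10 + 146*66 = 10 + 9636 = 9646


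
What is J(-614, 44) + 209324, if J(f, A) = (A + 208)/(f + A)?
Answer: 19885738/95 ≈ 2.0932e+5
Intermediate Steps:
J(f, A) = (208 + A)/(A + f)
J(-614, 44) + 209324 = (208 + 44)/(44 - 614) + 209324 = 252/(-570) + 209324 = -1/570*252 + 209324 = -42/95 + 209324 = 19885738/95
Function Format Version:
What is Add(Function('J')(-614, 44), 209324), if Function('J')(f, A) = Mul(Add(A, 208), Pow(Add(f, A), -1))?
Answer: Rational(19885738, 95) ≈ 2.0932e+5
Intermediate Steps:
Function('J')(f, A) = Mul(Pow(Add(A, f), -1), Add(208, A)) (Function('J')(f, A) = Mul(Add(208, A), Pow(Add(A, f), -1)) = Mul(Pow(Add(A, f), -1), Add(208, A)))
Add(Function('J')(-614, 44), 209324) = Add(Mul(Pow(Add(44, -614), -1), Add(208, 44)), 209324) = Add(Mul(Pow(-570, -1), 252), 209324) = Add(Mul(Rational(-1, 570), 252), 209324) = Add(Rational(-42, 95), 209324) = Rational(19885738, 95)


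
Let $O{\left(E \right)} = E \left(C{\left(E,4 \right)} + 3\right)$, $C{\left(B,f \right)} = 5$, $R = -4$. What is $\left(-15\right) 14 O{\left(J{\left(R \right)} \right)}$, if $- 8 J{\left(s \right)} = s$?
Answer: $-840$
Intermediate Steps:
$J{\left(s \right)} = - \frac{s}{8}$
$O{\left(E \right)} = 8 E$ ($O{\left(E \right)} = E \left(5 + 3\right) = E 8 = 8 E$)
$\left(-15\right) 14 O{\left(J{\left(R \right)} \right)} = \left(-15\right) 14 \cdot 8 \left(\left(- \frac{1}{8}\right) \left(-4\right)\right) = - 210 \cdot 8 \cdot \frac{1}{2} = \left(-210\right) 4 = -840$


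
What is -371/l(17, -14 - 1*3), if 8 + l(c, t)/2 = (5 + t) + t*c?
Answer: 371/618 ≈ 0.60032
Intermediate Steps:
l(c, t) = -6 + 2*t + 2*c*t (l(c, t) = -16 + 2*((5 + t) + t*c) = -16 + 2*((5 + t) + c*t) = -16 + 2*(5 + t + c*t) = -16 + (10 + 2*t + 2*c*t) = -6 + 2*t + 2*c*t)
-371/l(17, -14 - 1*3) = -371/(-6 + 2*(-14 - 1*3) + 2*17*(-14 - 1*3)) = -371/(-6 + 2*(-14 - 3) + 2*17*(-14 - 3)) = -371/(-6 + 2*(-17) + 2*17*(-17)) = -371/(-6 - 34 - 578) = -371/(-618) = -371*(-1/618) = 371/618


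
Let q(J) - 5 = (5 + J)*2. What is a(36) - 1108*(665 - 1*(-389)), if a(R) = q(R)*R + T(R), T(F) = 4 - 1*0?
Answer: -1164696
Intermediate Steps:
T(F) = 4 (T(F) = 4 + 0 = 4)
q(J) = 15 + 2*J (q(J) = 5 + (5 + J)*2 = 5 + (10 + 2*J) = 15 + 2*J)
a(R) = 4 + R*(15 + 2*R) (a(R) = (15 + 2*R)*R + 4 = R*(15 + 2*R) + 4 = 4 + R*(15 + 2*R))
a(36) - 1108*(665 - 1*(-389)) = (4 + 36*(15 + 2*36)) - 1108*(665 - 1*(-389)) = (4 + 36*(15 + 72)) - 1108*(665 + 389) = (4 + 36*87) - 1108*1054 = (4 + 3132) - 1167832 = 3136 - 1167832 = -1164696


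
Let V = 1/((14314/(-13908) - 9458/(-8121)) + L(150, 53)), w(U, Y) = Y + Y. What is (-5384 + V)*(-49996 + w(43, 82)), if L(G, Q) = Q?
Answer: 268360813289943056/1000246979 ≈ 2.6829e+8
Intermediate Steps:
w(U, Y) = 2*Y
V = 18824478/1000246979 (V = 1/((14314/(-13908) - 9458/(-8121)) + 53) = 1/((14314*(-1/13908) - 9458*(-1/8121)) + 53) = 1/((-7157/6954 + 9458/8121) + 53) = 1/(2549645/18824478 + 53) = 1/(1000246979/18824478) = 18824478/1000246979 ≈ 0.018820)
(-5384 + V)*(-49996 + w(43, 82)) = (-5384 + 18824478/1000246979)*(-49996 + 2*82) = -5385310910458*(-49996 + 164)/1000246979 = -5385310910458/1000246979*(-49832) = 268360813289943056/1000246979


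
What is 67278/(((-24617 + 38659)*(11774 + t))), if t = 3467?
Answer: 33639/107007061 ≈ 0.00031436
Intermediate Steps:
67278/(((-24617 + 38659)*(11774 + t))) = 67278/(((-24617 + 38659)*(11774 + 3467))) = 67278/((14042*15241)) = 67278/214014122 = 67278*(1/214014122) = 33639/107007061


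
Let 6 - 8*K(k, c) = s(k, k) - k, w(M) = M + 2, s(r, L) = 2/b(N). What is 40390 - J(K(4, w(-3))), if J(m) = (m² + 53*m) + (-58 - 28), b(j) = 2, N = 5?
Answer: 2586567/64 ≈ 40415.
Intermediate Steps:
s(r, L) = 1 (s(r, L) = 2/2 = 2*(½) = 1)
w(M) = 2 + M
K(k, c) = 5/8 + k/8 (K(k, c) = ¾ - (1 - k)/8 = ¾ + (-⅛ + k/8) = 5/8 + k/8)
J(m) = -86 + m² + 53*m (J(m) = (m² + 53*m) - 86 = -86 + m² + 53*m)
40390 - J(K(4, w(-3))) = 40390 - (-86 + (5/8 + (⅛)*4)² + 53*(5/8 + (⅛)*4)) = 40390 - (-86 + (5/8 + ½)² + 53*(5/8 + ½)) = 40390 - (-86 + (9/8)² + 53*(9/8)) = 40390 - (-86 + 81/64 + 477/8) = 40390 - 1*(-1607/64) = 40390 + 1607/64 = 2586567/64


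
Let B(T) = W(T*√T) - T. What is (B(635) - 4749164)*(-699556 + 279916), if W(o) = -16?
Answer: 1993212366600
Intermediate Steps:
B(T) = -16 - T
(B(635) - 4749164)*(-699556 + 279916) = ((-16 - 1*635) - 4749164)*(-699556 + 279916) = ((-16 - 635) - 4749164)*(-419640) = (-651 - 4749164)*(-419640) = -4749815*(-419640) = 1993212366600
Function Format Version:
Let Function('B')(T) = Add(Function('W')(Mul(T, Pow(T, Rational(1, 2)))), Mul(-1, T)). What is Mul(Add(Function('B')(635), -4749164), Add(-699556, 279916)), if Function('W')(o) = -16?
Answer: 1993212366600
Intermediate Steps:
Function('B')(T) = Add(-16, Mul(-1, T))
Mul(Add(Function('B')(635), -4749164), Add(-699556, 279916)) = Mul(Add(Add(-16, Mul(-1, 635)), -4749164), Add(-699556, 279916)) = Mul(Add(Add(-16, -635), -4749164), -419640) = Mul(Add(-651, -4749164), -419640) = Mul(-4749815, -419640) = 1993212366600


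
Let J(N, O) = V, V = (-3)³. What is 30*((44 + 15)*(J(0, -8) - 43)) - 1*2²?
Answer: -123904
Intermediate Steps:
V = -27
J(N, O) = -27
30*((44 + 15)*(J(0, -8) - 43)) - 1*2² = 30*((44 + 15)*(-27 - 43)) - 1*2² = 30*(59*(-70)) - 1*4 = 30*(-4130) - 4 = -123900 - 4 = -123904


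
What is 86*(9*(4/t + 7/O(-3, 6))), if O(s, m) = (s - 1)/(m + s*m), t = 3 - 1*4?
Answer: 13158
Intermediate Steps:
t = -1 (t = 3 - 4 = -1)
O(s, m) = (-1 + s)/(m + m*s)
86*(9*(4/t + 7/O(-3, 6))) = 86*(9*(4/(-1) + 7/(((-1 - 3)/(6*(1 - 3)))))) = 86*(9*(4*(-1) + 7/(((⅙)*(-4)/(-2))))) = 86*(9*(-4 + 7/(((⅙)*(-½)*(-4))))) = 86*(9*(-4 + 7/(⅓))) = 86*(9*(-4 + 7*3)) = 86*(9*(-4 + 21)) = 86*(9*17) = 86*153 = 13158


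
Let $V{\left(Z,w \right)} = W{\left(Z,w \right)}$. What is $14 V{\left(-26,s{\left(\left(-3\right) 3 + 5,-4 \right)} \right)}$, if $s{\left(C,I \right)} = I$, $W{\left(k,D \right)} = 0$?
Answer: $0$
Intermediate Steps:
$V{\left(Z,w \right)} = 0$
$14 V{\left(-26,s{\left(\left(-3\right) 3 + 5,-4 \right)} \right)} = 14 \cdot 0 = 0$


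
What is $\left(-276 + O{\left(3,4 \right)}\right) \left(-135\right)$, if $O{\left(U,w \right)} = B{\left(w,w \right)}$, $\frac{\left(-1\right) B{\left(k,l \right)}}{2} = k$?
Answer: $38340$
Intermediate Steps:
$B{\left(k,l \right)} = - 2 k$
$O{\left(U,w \right)} = - 2 w$
$\left(-276 + O{\left(3,4 \right)}\right) \left(-135\right) = \left(-276 - 8\right) \left(-135\right) = \left(-284\right) \left(-135\right) = 38340$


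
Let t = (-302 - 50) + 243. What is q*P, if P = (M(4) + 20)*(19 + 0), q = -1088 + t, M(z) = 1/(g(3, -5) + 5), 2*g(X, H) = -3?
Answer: -461358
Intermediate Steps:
g(X, H) = -3/2 (g(X, H) = (½)*(-3) = -3/2)
t = -109 (t = -352 + 243 = -109)
M(z) = 2/7 (M(z) = 1/(-3/2 + 5) = 1/(7/2) = 2/7)
q = -1197 (q = -1088 - 109 = -1197)
P = 2698/7 (P = (2/7 + 20)*(19 + 0) = (142/7)*19 = 2698/7 ≈ 385.43)
q*P = -1197*2698/7 = -461358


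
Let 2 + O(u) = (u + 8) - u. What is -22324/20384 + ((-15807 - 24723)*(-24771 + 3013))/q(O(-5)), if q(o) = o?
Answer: 748986072259/5096 ≈ 1.4698e+8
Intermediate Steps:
O(u) = 6 (O(u) = -2 + ((u + 8) - u) = -2 + ((8 + u) - u) = -2 + 8 = 6)
-22324/20384 + ((-15807 - 24723)*(-24771 + 3013))/q(O(-5)) = -22324/20384 + ((-15807 - 24723)*(-24771 + 3013))/6 = -22324*1/20384 - 40530*(-21758)*(1/6) = -5581/5096 + 881851740*(1/6) = -5581/5096 + 146975290 = 748986072259/5096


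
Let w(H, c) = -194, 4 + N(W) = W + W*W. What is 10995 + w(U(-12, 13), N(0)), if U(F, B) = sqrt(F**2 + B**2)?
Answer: 10801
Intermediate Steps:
U(F, B) = sqrt(B**2 + F**2)
N(W) = -4 + W + W**2 (N(W) = -4 + (W + W*W) = -4 + (W + W**2) = -4 + W + W**2)
10995 + w(U(-12, 13), N(0)) = 10995 - 194 = 10801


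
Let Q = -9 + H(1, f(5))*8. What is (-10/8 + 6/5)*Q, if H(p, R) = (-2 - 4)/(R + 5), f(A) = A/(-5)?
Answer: 21/20 ≈ 1.0500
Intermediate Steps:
f(A) = -A/5 (f(A) = A*(-1/5) = -A/5)
H(p, R) = -6/(5 + R)
Q = -21 (Q = -9 - 6/(5 - 1/5*5)*8 = -9 - 6/(5 - 1)*8 = -9 - 6/4*8 = -9 - 6*1/4*8 = -9 - 3/2*8 = -9 - 12 = -21)
(-10/8 + 6/5)*Q = (-10/8 + 6/5)*(-21) = (-10*1/8 + 6*(1/5))*(-21) = (-5/4 + 6/5)*(-21) = -1/20*(-21) = 21/20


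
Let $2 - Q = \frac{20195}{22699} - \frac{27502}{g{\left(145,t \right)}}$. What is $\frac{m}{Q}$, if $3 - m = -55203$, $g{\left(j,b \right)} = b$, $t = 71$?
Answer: $\frac{88971590574}{626057311} \approx 142.11$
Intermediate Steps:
$m = 55206$ ($m = 3 - -55203 = 3 + 55203 = 55206$)
$Q = \frac{626057311}{1611629}$ ($Q = 2 - \left(\frac{20195}{22699} - \frac{27502}{71}\right) = 2 - - \frac{622834053}{1611629} = 2 + \frac{622834053}{1611629} = \frac{626057311}{1611629} \approx 388.46$)
$\frac{m}{Q} = \frac{55206}{\frac{626057311}{1611629}} = 55206 \cdot \frac{1611629}{626057311} = \frac{88971590574}{626057311}$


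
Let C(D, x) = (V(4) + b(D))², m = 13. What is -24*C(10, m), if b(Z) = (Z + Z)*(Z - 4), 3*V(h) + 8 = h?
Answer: -1013888/3 ≈ -3.3796e+5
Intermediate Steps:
V(h) = -8/3 + h/3
b(Z) = 2*Z*(-4 + Z) (b(Z) = (2*Z)*(-4 + Z) = 2*Z*(-4 + Z))
C(D, x) = (-4/3 + 2*D*(-4 + D))² (C(D, x) = ((-8/3 + (⅓)*4) + 2*D*(-4 + D))² = ((-8/3 + 4/3) + 2*D*(-4 + D))² = (-4/3 + 2*D*(-4 + D))²)
-24*C(10, m) = -32*(-2 + 3*10*(-4 + 10))²/3 = -32*(-2 + 3*10*6)²/3 = -32*(-2 + 180)²/3 = -32*178²/3 = -32*31684/3 = -24*126736/9 = -1013888/3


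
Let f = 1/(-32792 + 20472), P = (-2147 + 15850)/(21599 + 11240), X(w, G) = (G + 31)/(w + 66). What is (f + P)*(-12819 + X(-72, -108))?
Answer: -4323057617759/809152960 ≈ -5342.7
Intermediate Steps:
X(w, G) = (31 + G)/(66 + w)
P = 13703/32839 ≈ 0.41728
f = -1/12320 (f = 1/(-12320) = -1/12320 ≈ -8.1169e-5)
(f + P)*(-12819 + X(-72, -108)) = (-1/12320 + 13703/32839)*(-12819 + (31 - 108)/(66 - 72)) = 168788121*(-12819 - 77/(-6))/404576480 = 168788121*(-12819 - 1/6*(-77))/404576480 = 168788121*(-12819 + 77/6)/404576480 = (168788121/404576480)*(-76837/6) = -4323057617759/809152960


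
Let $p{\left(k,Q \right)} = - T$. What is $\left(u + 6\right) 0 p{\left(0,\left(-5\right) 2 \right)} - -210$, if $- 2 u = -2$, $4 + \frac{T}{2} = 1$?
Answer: $210$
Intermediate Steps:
$T = -6$ ($T = -8 + 2 \cdot 1 = -8 + 2 = -6$)
$u = 1$ ($u = \left(- \frac{1}{2}\right) \left(-2\right) = 1$)
$p{\left(k,Q \right)} = 6$ ($p{\left(k,Q \right)} = \left(-1\right) \left(-6\right) = 6$)
$\left(u + 6\right) 0 p{\left(0,\left(-5\right) 2 \right)} - -210 = \left(1 + 6\right) 0 \cdot 6 - -210 = 7 \cdot 0 + 210 = 0 + 210 = 210$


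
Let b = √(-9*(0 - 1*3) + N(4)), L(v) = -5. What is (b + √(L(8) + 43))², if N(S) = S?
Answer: 69 + 2*√1178 ≈ 137.64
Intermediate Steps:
b = √31 (b = √(-9*(0 - 1*3) + 4) = √(-9*(0 - 3) + 4) = √(-9*(-3) + 4) = √(27 + 4) = √31 ≈ 5.5678)
(b + √(L(8) + 43))² = (√31 + √(-5 + 43))² = (√31 + √38)²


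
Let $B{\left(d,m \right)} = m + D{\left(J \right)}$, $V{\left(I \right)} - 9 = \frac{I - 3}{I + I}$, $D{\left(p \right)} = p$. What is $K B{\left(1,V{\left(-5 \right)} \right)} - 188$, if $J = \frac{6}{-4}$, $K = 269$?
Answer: $\frac{20447}{10} \approx 2044.7$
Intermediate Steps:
$J = - \frac{3}{2}$ ($J = 6 \left(- \frac{1}{4}\right) = - \frac{3}{2} \approx -1.5$)
$V{\left(I \right)} = 9 + \frac{-3 + I}{2 I}$ ($V{\left(I \right)} = 9 + \frac{I - 3}{I + I} = 9 + \frac{-3 + I}{2 I}$)
$B{\left(d,m \right)} = - \frac{3}{2} + m$ ($B{\left(d,m \right)} = m - \frac{3}{2} = - \frac{3}{2} + m$)
$K B{\left(1,V{\left(-5 \right)} \right)} - 188 = 269 \left(- \frac{3}{2} + \frac{-3 + 19 \left(-5\right)}{2 \left(-5\right)}\right) - 188 = 269 \left(- \frac{3}{2} + \frac{1}{2} \left(- \frac{1}{5}\right) \left(-3 - 95\right)\right) - 188 = 269 \left(- \frac{3}{2} + \frac{1}{2} \left(- \frac{1}{5}\right) \left(-98\right)\right) - 188 = 269 \left(- \frac{3}{2} + \frac{49}{5}\right) - 188 = 269 \cdot \frac{83}{10} - 188 = \frac{22327}{10} - 188 = \frac{20447}{10}$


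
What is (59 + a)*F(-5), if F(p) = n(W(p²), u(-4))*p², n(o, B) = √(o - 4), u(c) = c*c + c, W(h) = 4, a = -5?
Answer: 0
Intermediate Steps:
u(c) = c + c² (u(c) = c² + c = c + c²)
n(o, B) = √(-4 + o)
F(p) = 0 (F(p) = √(-4 + 4)*p² = √0*p² = 0*p² = 0)
(59 + a)*F(-5) = (59 - 5)*0 = 54*0 = 0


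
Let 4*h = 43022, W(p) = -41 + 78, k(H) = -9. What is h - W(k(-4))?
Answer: 21437/2 ≈ 10719.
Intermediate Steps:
W(p) = 37
h = 21511/2 (h = (¼)*43022 = 21511/2 ≈ 10756.)
h - W(k(-4)) = 21511/2 - 1*37 = 21511/2 - 37 = 21437/2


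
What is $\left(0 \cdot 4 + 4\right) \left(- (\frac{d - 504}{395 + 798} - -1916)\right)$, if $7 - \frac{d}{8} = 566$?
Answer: $- \frac{9123248}{1193} \approx -7647.3$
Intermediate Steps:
$d = -4472$ ($d = 56 - 4528 = -4472$)
$\left(0 \cdot 4 + 4\right) \left(- (\frac{d - 504}{395 + 798} - -1916)\right) = \left(0 \cdot 4 + 4\right) \left(- (\frac{-4472 - 504}{395 + 798} - -1916)\right) = \left(0 + 4\right) \left(- (- \frac{4976}{1193} + 1916)\right) = 4 \left(- (\left(-4976\right) \frac{1}{1193} + 1916)\right) = 4 \left(- (- \frac{4976}{1193} + 1916)\right) = 4 \left(\left(-1\right) \frac{2280812}{1193}\right) = 4 \left(- \frac{2280812}{1193}\right) = - \frac{9123248}{1193}$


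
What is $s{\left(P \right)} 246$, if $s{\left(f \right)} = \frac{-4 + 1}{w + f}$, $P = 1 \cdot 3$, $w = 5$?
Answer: $- \frac{369}{4} \approx -92.25$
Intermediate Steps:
$P = 3$
$s{\left(f \right)} = - \frac{3}{5 + f}$ ($s{\left(f \right)} = \frac{-4 + 1}{5 + f} = - \frac{3}{5 + f}$)
$s{\left(P \right)} 246 = - \frac{3}{5 + 3} \cdot 246 = - \frac{3}{8} \cdot 246 = \left(-3\right) \frac{1}{8} \cdot 246 = \left(- \frac{3}{8}\right) 246 = - \frac{369}{4}$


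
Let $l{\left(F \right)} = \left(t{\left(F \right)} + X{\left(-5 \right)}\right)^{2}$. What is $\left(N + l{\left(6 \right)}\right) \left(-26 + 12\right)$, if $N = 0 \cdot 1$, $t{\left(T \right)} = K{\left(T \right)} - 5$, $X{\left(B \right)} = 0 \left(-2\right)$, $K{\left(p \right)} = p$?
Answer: $-14$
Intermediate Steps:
$X{\left(B \right)} = 0$
$t{\left(T \right)} = -5 + T$ ($t{\left(T \right)} = T - 5 = -5 + T$)
$N = 0$
$l{\left(F \right)} = \left(-5 + F\right)^{2}$ ($l{\left(F \right)} = \left(\left(-5 + F\right) + 0\right)^{2} = \left(-5 + F\right)^{2}$)
$\left(N + l{\left(6 \right)}\right) \left(-26 + 12\right) = \left(0 + \left(-5 + 6\right)^{2}\right) \left(-26 + 12\right) = \left(0 + 1^{2}\right) \left(-14\right) = \left(0 + 1\right) \left(-14\right) = 1 \left(-14\right) = -14$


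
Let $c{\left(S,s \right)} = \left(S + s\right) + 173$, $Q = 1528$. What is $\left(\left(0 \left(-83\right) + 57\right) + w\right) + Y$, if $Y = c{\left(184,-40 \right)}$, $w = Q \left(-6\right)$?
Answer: $-8794$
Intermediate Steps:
$c{\left(S,s \right)} = 173 + S + s$
$w = -9168$ ($w = 1528 \left(-6\right) = -9168$)
$Y = 317$ ($Y = 173 + 184 - 40 = 317$)
$\left(\left(0 \left(-83\right) + 57\right) + w\right) + Y = \left(\left(0 \left(-83\right) + 57\right) - 9168\right) + 317 = \left(\left(0 + 57\right) - 9168\right) + 317 = \left(57 - 9168\right) + 317 = -9111 + 317 = -8794$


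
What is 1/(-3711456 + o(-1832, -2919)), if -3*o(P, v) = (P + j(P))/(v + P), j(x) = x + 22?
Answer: -4751/17633128670 ≈ -2.6944e-7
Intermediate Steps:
j(x) = 22 + x
o(P, v) = -(22 + 2*P)/(3*(P + v)) (o(P, v) = -(P + (22 + P))/(3*(v + P)) = -(22 + 2*P)/(3*(P + v)))
1/(-3711456 + o(-1832, -2919)) = 1/(-3711456 + 2*(-11 - 1*(-1832))/(3*(-1832 - 2919))) = 1/(-3711456 + (⅔)*(-11 + 1832)/(-4751)) = 1/(-3711456 + (⅔)*(-1/4751)*1821) = 1/(-3711456 - 1214/4751) = 1/(-17633128670/4751) = -4751/17633128670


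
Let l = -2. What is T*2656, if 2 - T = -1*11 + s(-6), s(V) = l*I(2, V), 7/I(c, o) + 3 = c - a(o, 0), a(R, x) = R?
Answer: 209824/5 ≈ 41965.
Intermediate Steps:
I(c, o) = 7/(-3 + c - o) (I(c, o) = 7/(-3 + (c - o)) = 7/(-3 + c - o))
s(V) = -14/(-1 - V) (s(V) = -14/(-3 + 2 - V) = -14/(-1 - V))
T = 79/5 (T = 2 - (-1*11 + 14/(1 - 6)) = 2 - (-11 + 14/(-5)) = 2 - (-11 + 14*(-1/5)) = 2 - (-11 - 14/5) = 2 - 1*(-69/5) = 2 + 69/5 = 79/5 ≈ 15.800)
T*2656 = (79/5)*2656 = 209824/5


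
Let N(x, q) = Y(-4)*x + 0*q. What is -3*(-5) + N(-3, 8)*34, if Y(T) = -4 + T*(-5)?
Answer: -1617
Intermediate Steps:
Y(T) = -4 - 5*T
N(x, q) = 16*x (N(x, q) = (-4 - 5*(-4))*x + 0*q = (-4 + 20)*x + 0 = 16*x + 0 = 16*x)
-3*(-5) + N(-3, 8)*34 = -3*(-5) + (16*(-3))*34 = 15 - 48*34 = 15 - 1632 = -1617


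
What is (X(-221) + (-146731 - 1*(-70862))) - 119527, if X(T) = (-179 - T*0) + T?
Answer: -195796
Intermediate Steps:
X(T) = -179 + T (X(T) = (-179 + 0) + T = -179 + T)
(X(-221) + (-146731 - 1*(-70862))) - 119527 = ((-179 - 221) + (-146731 - 1*(-70862))) - 119527 = (-400 + (-146731 + 70862)) - 119527 = (-400 - 75869) - 119527 = -76269 - 119527 = -195796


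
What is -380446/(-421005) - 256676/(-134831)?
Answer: 159357794006/56764525155 ≈ 2.8074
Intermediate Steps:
-380446/(-421005) - 256676/(-134831) = -380446*(-1/421005) - 256676*(-1/134831) = 380446/421005 + 256676/134831 = 159357794006/56764525155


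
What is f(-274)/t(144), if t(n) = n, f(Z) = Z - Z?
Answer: 0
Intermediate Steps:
f(Z) = 0
f(-274)/t(144) = 0/144 = 0*(1/144) = 0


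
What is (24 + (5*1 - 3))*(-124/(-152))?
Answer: 403/19 ≈ 21.211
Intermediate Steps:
(24 + (5*1 - 3))*(-124/(-152)) = (24 + (5 - 3))*(-124*(-1/152)) = (24 + 2)*(31/38) = 26*(31/38) = 403/19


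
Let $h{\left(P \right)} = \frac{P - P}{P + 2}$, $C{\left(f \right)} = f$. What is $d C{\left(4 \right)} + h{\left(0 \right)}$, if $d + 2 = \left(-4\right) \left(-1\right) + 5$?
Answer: $28$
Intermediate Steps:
$h{\left(P \right)} = 0$ ($h{\left(P \right)} = \frac{0}{2 + P} = 0$)
$d = 7$ ($d = -2 + \left(\left(-4\right) \left(-1\right) + 5\right) = -2 + \left(4 + 5\right) = -2 + 9 = 7$)
$d C{\left(4 \right)} + h{\left(0 \right)} = 7 \cdot 4 + 0 = 28 + 0 = 28$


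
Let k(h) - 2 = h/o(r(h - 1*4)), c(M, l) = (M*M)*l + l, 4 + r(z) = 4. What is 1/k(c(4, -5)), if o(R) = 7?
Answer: -7/71 ≈ -0.098592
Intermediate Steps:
r(z) = 0 (r(z) = -4 + 4 = 0)
c(M, l) = l + l*M² (c(M, l) = M²*l + l = l*M² + l = l + l*M²)
k(h) = 2 + h/7
1/k(c(4, -5)) = 1/(2 + (-5*(1 + 4²))/7) = 1/(2 + (-5*(1 + 16))/7) = 1/(2 + (-5*17)/7) = 1/(2 + (⅐)*(-85)) = 1/(2 - 85/7) = 1/(-71/7) = -7/71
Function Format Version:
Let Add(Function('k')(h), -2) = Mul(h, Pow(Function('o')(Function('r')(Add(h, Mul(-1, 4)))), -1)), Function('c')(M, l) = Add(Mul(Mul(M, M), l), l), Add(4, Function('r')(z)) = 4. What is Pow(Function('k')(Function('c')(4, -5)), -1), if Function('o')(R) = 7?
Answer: Rational(-7, 71) ≈ -0.098592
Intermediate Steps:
Function('r')(z) = 0 (Function('r')(z) = Add(-4, 4) = 0)
Function('c')(M, l) = Add(l, Mul(l, Pow(M, 2))) (Function('c')(M, l) = Add(Mul(Pow(M, 2), l), l) = Add(Mul(l, Pow(M, 2)), l) = Add(l, Mul(l, Pow(M, 2))))
Function('k')(h) = Add(2, Mul(Rational(1, 7), h)) (Function('k')(h) = Add(2, Mul(h, Pow(7, -1))) = Add(2, Mul(h, Rational(1, 7))) = Add(2, Mul(Rational(1, 7), h)))
Pow(Function('k')(Function('c')(4, -5)), -1) = Pow(Add(2, Mul(Rational(1, 7), Mul(-5, Add(1, Pow(4, 2))))), -1) = Pow(Add(2, Mul(Rational(1, 7), Mul(-5, Add(1, 16)))), -1) = Pow(Add(2, Mul(Rational(1, 7), Mul(-5, 17))), -1) = Pow(Add(2, Mul(Rational(1, 7), -85)), -1) = Pow(Add(2, Rational(-85, 7)), -1) = Pow(Rational(-71, 7), -1) = Rational(-7, 71)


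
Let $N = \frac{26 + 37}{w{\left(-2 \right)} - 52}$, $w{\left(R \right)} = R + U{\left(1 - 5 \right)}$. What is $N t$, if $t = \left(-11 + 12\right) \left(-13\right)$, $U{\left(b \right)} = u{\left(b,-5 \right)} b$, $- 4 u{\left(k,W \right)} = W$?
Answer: $\frac{819}{59} \approx 13.881$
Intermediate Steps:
$u{\left(k,W \right)} = - \frac{W}{4}$
$U{\left(b \right)} = \frac{5 b}{4}$ ($U{\left(b \right)} = \left(- \frac{1}{4}\right) \left(-5\right) b = \frac{5 b}{4}$)
$w{\left(R \right)} = -5 + R$ ($w{\left(R \right)} = R + \frac{5 \left(1 - 5\right)}{4} = R + \frac{5}{4} \left(-4\right) = R - 5 = -5 + R$)
$t = -13$ ($t = 1 \left(-13\right) = -13$)
$N = - \frac{63}{59}$ ($N = \frac{26 + 37}{\left(-5 - 2\right) - 52} = \frac{63}{-7 - 52} = \frac{63}{-59} = 63 \left(- \frac{1}{59}\right) = - \frac{63}{59} \approx -1.0678$)
$N t = \left(- \frac{63}{59}\right) \left(-13\right) = \frac{819}{59}$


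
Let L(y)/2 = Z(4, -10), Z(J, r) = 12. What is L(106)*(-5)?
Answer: -120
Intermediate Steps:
L(y) = 24 (L(y) = 2*12 = 24)
L(106)*(-5) = 24*(-5) = -120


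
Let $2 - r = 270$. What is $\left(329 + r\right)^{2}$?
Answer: $3721$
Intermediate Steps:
$r = -268$ ($r = 2 - 270 = -268$)
$\left(329 + r\right)^{2} = \left(329 - 268\right)^{2} = 61^{2} = 3721$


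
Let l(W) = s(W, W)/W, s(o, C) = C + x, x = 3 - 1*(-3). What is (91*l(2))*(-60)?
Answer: -21840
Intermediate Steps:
x = 6 (x = 3 + 3 = 6)
s(o, C) = 6 + C (s(o, C) = C + 6 = 6 + C)
l(W) = (6 + W)/W
(91*l(2))*(-60) = (91*((6 + 2)/2))*(-60) = (91*((½)*8))*(-60) = (91*4)*(-60) = 364*(-60) = -21840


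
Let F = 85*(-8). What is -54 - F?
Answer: 626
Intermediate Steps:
F = -680
-54 - F = -54 - 1*(-680) = -54 + 680 = 626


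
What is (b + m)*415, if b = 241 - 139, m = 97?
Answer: 82585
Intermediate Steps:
b = 102
(b + m)*415 = (102 + 97)*415 = 199*415 = 82585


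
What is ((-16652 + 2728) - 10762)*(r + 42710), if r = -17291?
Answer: -627493434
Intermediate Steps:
((-16652 + 2728) - 10762)*(r + 42710) = ((-16652 + 2728) - 10762)*(-17291 + 42710) = (-13924 - 10762)*25419 = -24686*25419 = -627493434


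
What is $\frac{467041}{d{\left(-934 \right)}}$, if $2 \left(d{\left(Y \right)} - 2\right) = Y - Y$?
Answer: $\frac{467041}{2} \approx 2.3352 \cdot 10^{5}$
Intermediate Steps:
$d{\left(Y \right)} = 2$ ($d{\left(Y \right)} = 2 + \frac{Y - Y}{2} = 2 + \frac{1}{2} \cdot 0 = 2 + 0 = 2$)
$\frac{467041}{d{\left(-934 \right)}} = \frac{467041}{2}$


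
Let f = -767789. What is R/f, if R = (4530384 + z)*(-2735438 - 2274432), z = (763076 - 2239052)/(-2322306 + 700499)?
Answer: 36809568735623857680/1245205574723 ≈ 2.9561e+7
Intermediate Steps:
z = 1475976/1621807 (z = -1475976/(-1621807) = -1475976*(-1/1621807) = 1475976/1621807 ≈ 0.91008)
R = -36809568735623857680/1621807 (R = (4530384 + 1475976/1621807)*(-2735438 - 2274432) = (7347409959864/1621807)*(-5009870) = -36809568735623857680/1621807 ≈ -2.2697e+13)
R/f = -36809568735623857680/1621807/(-767789) = -36809568735623857680/1621807*(-1/767789) = 36809568735623857680/1245205574723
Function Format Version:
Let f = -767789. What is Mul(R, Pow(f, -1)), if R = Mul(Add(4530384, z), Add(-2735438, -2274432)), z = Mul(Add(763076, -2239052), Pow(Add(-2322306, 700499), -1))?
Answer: Rational(36809568735623857680, 1245205574723) ≈ 2.9561e+7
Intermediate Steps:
z = Rational(1475976, 1621807) (z = Mul(-1475976, Pow(-1621807, -1)) = Mul(-1475976, Rational(-1, 1621807)) = Rational(1475976, 1621807) ≈ 0.91008)
R = Rational(-36809568735623857680, 1621807) (R = Mul(Add(4530384, Rational(1475976, 1621807)), Add(-2735438, -2274432)) = Mul(Rational(7347409959864, 1621807), -5009870) = Rational(-36809568735623857680, 1621807) ≈ -2.2697e+13)
Mul(R, Pow(f, -1)) = Mul(Rational(-36809568735623857680, 1621807), Pow(-767789, -1)) = Mul(Rational(-36809568735623857680, 1621807), Rational(-1, 767789)) = Rational(36809568735623857680, 1245205574723)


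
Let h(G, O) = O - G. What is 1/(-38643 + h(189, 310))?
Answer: -1/38522 ≈ -2.5959e-5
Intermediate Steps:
1/(-38643 + h(189, 310)) = 1/(-38643 + (310 - 1*189)) = 1/(-38643 + (310 - 189)) = 1/(-38643 + 121) = 1/(-38522) = -1/38522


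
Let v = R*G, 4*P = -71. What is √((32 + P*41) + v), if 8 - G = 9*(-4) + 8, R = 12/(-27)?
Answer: I*√2847/2 ≈ 26.679*I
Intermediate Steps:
R = -4/9 (R = 12*(-1/27) = -4/9 ≈ -0.44444)
P = -71/4 (P = (¼)*(-71) = -71/4 ≈ -17.750)
G = 36 (G = 8 - (9*(-4) + 8) = 8 - (-36 + 8) = 8 - 1*(-28) = 8 + 28 = 36)
v = -16 (v = -4/9*36 = -16)
√((32 + P*41) + v) = √((32 - 71/4*41) - 16) = √((32 - 2911/4) - 16) = √(-2783/4 - 16) = √(-2847/4) = I*√2847/2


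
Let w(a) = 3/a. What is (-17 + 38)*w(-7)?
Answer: -9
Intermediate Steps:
(-17 + 38)*w(-7) = (-17 + 38)*(3/(-7)) = 21*(3*(-⅐)) = 21*(-3/7) = -9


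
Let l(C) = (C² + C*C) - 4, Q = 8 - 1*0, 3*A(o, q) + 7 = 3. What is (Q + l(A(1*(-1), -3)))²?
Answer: 4624/81 ≈ 57.086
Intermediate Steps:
A(o, q) = -4/3 (A(o, q) = -7/3 + (⅓)*3 = -7/3 + 1 = -4/3)
Q = 8 (Q = 8 + 0 = 8)
l(C) = -4 + 2*C² (l(C) = (C² + C²) - 4 = 2*C² - 4 = -4 + 2*C²)
(Q + l(A(1*(-1), -3)))² = (8 + (-4 + 2*(-4/3)²))² = (8 + (-4 + 2*(16/9)))² = (8 + (-4 + 32/9))² = (8 - 4/9)² = (68/9)² = 4624/81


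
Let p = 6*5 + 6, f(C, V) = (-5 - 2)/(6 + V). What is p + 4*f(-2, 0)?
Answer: 94/3 ≈ 31.333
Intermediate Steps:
f(C, V) = -7/(6 + V)
p = 36 (p = 30 + 6 = 36)
p + 4*f(-2, 0) = 36 + 4*(-7/(6 + 0)) = 36 + 4*(-7/6) = 36 - 14/3 = 94/3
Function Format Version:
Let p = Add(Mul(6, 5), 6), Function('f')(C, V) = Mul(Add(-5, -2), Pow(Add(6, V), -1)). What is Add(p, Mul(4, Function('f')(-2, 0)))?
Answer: Rational(94, 3) ≈ 31.333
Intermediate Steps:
Function('f')(C, V) = Mul(-7, Pow(Add(6, V), -1))
p = 36 (p = Add(30, 6) = 36)
Add(p, Mul(4, Function('f')(-2, 0))) = Add(36, Mul(4, Mul(-7, Pow(Add(6, 0), -1)))) = Add(36, Mul(4, Mul(-7, Pow(6, -1)))) = Add(36, Mul(4, Mul(-7, Rational(1, 6)))) = Add(36, Mul(4, Rational(-7, 6))) = Add(36, Rational(-14, 3)) = Rational(94, 3)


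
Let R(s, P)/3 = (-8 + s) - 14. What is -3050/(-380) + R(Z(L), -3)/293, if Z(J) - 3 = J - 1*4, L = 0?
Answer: 86743/11134 ≈ 7.7908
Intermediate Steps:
Z(J) = -1 + J (Z(J) = 3 + (J - 1*4) = 3 + (J - 4) = 3 + (-4 + J) = -1 + J)
R(s, P) = -66 + 3*s (R(s, P) = 3*((-8 + s) - 14) = 3*(-22 + s) = -66 + 3*s)
-3050/(-380) + R(Z(L), -3)/293 = -3050/(-380) + (-66 + 3*(-1 + 0))/293 = -3050*(-1/380) + (-66 + 3*(-1))*(1/293) = 305/38 + (-66 - 3)*(1/293) = 305/38 - 69*1/293 = 305/38 - 69/293 = 86743/11134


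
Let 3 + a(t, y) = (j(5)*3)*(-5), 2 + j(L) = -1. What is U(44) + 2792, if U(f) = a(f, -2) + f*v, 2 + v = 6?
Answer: 3010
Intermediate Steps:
v = 4 (v = -2 + 6 = 4)
j(L) = -3 (j(L) = -2 - 1 = -3)
a(t, y) = 42 (a(t, y) = -3 - 3*3*(-5) = -3 - 9*(-5) = -3 + 45 = 42)
U(f) = 42 + 4*f (U(f) = 42 + f*4 = 42 + 4*f)
U(44) + 2792 = (42 + 4*44) + 2792 = (42 + 176) + 2792 = 218 + 2792 = 3010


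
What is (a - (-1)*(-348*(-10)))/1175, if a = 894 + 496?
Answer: 974/235 ≈ 4.1447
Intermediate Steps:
a = 1390
(a - (-1)*(-348*(-10)))/1175 = (1390 - (-1)*(-348*(-10)))/1175 = (1390 - (-1)*3480)*(1/1175) = (1390 - 1*(-3480))*(1/1175) = (1390 + 3480)*(1/1175) = 4870*(1/1175) = 974/235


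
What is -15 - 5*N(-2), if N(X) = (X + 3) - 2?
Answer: -10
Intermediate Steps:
N(X) = 1 + X (N(X) = (3 + X) - 2 = 1 + X)
-15 - 5*N(-2) = -15 - 5*(1 - 2) = -15 - 5*(-1) = -15 + 5 = -10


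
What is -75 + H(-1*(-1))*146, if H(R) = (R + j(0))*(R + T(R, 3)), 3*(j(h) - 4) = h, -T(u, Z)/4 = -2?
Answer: 6495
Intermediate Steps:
T(u, Z) = 8 (T(u, Z) = -4*(-2) = 8)
j(h) = 4 + h/3
H(R) = (4 + R)*(8 + R) (H(R) = (R + (4 + (⅓)*0))*(R + 8) = (R + (4 + 0))*(8 + R) = (R + 4)*(8 + R) = (4 + R)*(8 + R))
-75 + H(-1*(-1))*146 = -75 + (32 + (-1*(-1))² + 12*(-1*(-1)))*146 = -75 + (32 + 1² + 12*1)*146 = -75 + (32 + 1 + 12)*146 = -75 + 45*146 = -75 + 6570 = 6495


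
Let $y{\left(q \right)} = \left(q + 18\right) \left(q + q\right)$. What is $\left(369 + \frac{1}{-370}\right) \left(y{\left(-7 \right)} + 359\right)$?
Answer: $\frac{5597689}{74} \approx 75645.0$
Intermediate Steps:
$y{\left(q \right)} = 2 q \left(18 + q\right)$ ($y{\left(q \right)} = \left(18 + q\right) 2 q = 2 q \left(18 + q\right)$)
$\left(369 + \frac{1}{-370}\right) \left(y{\left(-7 \right)} + 359\right) = \left(369 + \frac{1}{-370}\right) \left(2 \left(-7\right) \left(18 - 7\right) + 359\right) = \left(369 - \frac{1}{370}\right) \left(2 \left(-7\right) 11 + 359\right) = \frac{136529 \left(-154 + 359\right)}{370} = \frac{136529}{370} \cdot 205 = \frac{5597689}{74}$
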